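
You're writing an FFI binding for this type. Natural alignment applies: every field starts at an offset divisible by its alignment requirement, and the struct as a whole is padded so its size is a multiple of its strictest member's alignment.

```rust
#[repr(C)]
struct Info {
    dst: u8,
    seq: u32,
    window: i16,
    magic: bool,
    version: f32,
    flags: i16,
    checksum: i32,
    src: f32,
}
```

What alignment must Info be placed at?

4

member alignments: dst=1, seq=4, window=2, magic=1, version=4, flags=2, checksum=4, src=4
max = 4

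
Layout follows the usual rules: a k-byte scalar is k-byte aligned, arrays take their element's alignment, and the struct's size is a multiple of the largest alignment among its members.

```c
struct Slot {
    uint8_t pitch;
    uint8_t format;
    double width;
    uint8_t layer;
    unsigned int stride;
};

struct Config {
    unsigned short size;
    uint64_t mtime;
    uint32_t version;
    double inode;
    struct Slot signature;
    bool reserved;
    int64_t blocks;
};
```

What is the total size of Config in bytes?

Slot: pitch at 0 (size 1, align 1) → ends 1; format at 1 (size 1, align 1) → ends 2; pad 6 to align 8 for width; width at 8 (size 8, align 8) → ends 16; layer at 16 (size 1, align 1) → ends 17; pad 3 to align 4 for stride; stride at 20 (size 4, align 4) → ends 24; total 24 bytes, alignment 8
size at 0 (size 2, align 2) → ends 2
pad 6 to align 8 for mtime
mtime at 8 (size 8, align 8) → ends 16
version at 16 (size 4, align 4) → ends 20
pad 4 to align 8 for inode
inode at 24 (size 8, align 8) → ends 32
signature at 32 (size 24, align 8) → ends 56
reserved at 56 (size 1, align 1) → ends 57
pad 7 to align 8 for blocks
blocks at 64 (size 8, align 8) → ends 72
total 72 bytes, alignment 8

72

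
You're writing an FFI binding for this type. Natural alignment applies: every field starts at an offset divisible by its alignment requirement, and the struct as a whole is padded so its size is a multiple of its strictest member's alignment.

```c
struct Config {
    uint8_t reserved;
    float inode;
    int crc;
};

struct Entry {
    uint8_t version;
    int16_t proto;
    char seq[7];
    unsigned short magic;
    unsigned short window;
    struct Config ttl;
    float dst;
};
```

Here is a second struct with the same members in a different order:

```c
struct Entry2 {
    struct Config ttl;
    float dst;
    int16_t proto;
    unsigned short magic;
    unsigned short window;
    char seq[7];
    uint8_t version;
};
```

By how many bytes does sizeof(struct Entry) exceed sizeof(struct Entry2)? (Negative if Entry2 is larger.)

Config: @0: reserved [1B, align 1] → 1; +3 pad (align 4); @4: inode [4B, align 4] → 8; @8: crc [4B, align 4] → 12; size 12, align 4
@0: version [1B, align 1] → 1
+1 pad (align 2)
@2: proto [2B, align 2] → 4
@4: seq [7B, align 1] → 11
+1 pad (align 2)
@12: magic [2B, align 2] → 14
@14: window [2B, align 2] → 16
@16: ttl [12B, align 4] → 28
@28: dst [4B, align 4] → 32
size 32, align 4
— Entry2 —
@0: ttl [12B, align 4] → 12
@12: dst [4B, align 4] → 16
@16: proto [2B, align 2] → 18
@18: magic [2B, align 2] → 20
@20: window [2B, align 2] → 22
@22: seq [7B, align 1] → 29
@29: version [1B, align 1] → 30
+2 tail pad (align 4)
size 32, align 4
32 − 32 = 0

0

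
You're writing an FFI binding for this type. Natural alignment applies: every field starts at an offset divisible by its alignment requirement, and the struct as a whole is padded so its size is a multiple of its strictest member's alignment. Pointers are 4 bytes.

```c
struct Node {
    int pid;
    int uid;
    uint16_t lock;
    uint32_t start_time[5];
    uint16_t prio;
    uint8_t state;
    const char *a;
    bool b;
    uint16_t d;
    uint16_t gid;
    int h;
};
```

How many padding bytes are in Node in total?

@0: pid [4B, align 4] → 4
@4: uid [4B, align 4] → 8
@8: lock [2B, align 2] → 10
+2 pad (align 4)
@12: start_time [20B, align 4] → 32
@32: prio [2B, align 2] → 34
@34: state [1B, align 1] → 35
+1 pad (align 4)
@36: a [4B, align 4] → 40
@40: b [1B, align 1] → 41
+1 pad (align 2)
@42: d [2B, align 2] → 44
@44: gid [2B, align 2] → 46
+2 pad (align 4)
@48: h [4B, align 4] → 52
size 52, align 4
data bytes 46, size 52 → padding 6

6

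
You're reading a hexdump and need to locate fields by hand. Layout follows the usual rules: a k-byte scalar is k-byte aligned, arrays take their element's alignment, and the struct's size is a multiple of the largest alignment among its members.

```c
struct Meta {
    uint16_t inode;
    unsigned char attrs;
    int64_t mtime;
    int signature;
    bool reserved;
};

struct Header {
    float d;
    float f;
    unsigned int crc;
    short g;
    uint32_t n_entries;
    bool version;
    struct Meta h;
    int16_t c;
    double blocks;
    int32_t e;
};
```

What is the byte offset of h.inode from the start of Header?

Meta: @0: inode [2B, align 2] → 2; @2: attrs [1B, align 1] → 3; +5 pad (align 8); @8: mtime [8B, align 8] → 16; @16: signature [4B, align 4] → 20; @20: reserved [1B, align 1] → 21; +3 tail pad (align 8); size 24, align 8
@0: d [4B, align 4] → 4
@4: f [4B, align 4] → 8
@8: crc [4B, align 4] → 12
@12: g [2B, align 2] → 14
+2 pad (align 4)
@16: n_entries [4B, align 4] → 20
@20: version [1B, align 1] → 21
+3 pad (align 8)
@24: h [24B, align 8] → 48
within Meta: inode at 0
24 + 0 = 24

24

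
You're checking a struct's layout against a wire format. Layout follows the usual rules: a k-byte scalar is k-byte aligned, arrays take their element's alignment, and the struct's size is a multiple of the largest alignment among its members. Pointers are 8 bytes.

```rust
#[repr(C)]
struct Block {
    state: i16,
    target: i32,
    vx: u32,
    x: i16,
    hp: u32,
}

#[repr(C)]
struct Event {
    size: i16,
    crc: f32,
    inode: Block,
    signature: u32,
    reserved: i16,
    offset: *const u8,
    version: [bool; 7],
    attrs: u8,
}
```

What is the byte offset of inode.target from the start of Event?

12

Block: 0..2  state  (2B, 2-aligned); 2..4  -- padding (2B); 4..8  target  (4B, 4-aligned); 8..12  vx  (4B, 4-aligned); 12..14  x  (2B, 2-aligned); 14..16  -- padding (2B); 16..20  hp  (4B, 4-aligned); sizeof = 20, alignof = 4
0..2  size  (2B, 2-aligned)
2..4  -- padding (2B)
4..8  crc  (4B, 4-aligned)
8..28  inode  (20B, 4-aligned)
within Block: target at 4
8 + 4 = 12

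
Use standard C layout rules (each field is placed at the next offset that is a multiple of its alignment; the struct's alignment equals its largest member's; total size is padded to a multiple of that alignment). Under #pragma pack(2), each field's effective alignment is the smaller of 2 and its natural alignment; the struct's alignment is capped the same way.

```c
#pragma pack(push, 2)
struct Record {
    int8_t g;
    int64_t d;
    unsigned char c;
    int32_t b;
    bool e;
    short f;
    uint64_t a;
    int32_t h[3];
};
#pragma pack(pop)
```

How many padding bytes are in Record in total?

3

g at 0 (size 1, align 1) → ends 1
pad 1 to align 2 for d
d at 2 (size 8, align 2) → ends 10
c at 10 (size 1, align 1) → ends 11
pad 1 to align 2 for b
b at 12 (size 4, align 2) → ends 16
e at 16 (size 1, align 1) → ends 17
pad 1 to align 2 for f
f at 18 (size 2, align 2) → ends 20
a at 20 (size 8, align 2) → ends 28
h at 28 (size 12, align 2) → ends 40
total 40 bytes, alignment 2
data bytes 37, size 40 → padding 3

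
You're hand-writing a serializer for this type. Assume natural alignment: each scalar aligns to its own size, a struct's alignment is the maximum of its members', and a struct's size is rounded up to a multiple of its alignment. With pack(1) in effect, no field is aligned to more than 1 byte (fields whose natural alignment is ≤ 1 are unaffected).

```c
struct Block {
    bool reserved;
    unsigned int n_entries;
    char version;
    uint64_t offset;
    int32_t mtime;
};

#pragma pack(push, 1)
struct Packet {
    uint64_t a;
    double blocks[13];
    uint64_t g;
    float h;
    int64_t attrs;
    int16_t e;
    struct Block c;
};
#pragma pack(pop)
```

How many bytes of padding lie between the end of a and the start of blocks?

Block: 0..1  reserved  (1B, 1-aligned); 1..4  -- padding (3B); 4..8  n_entries  (4B, 4-aligned); 8..9  version  (1B, 1-aligned); 9..16  -- padding (7B); 16..24  offset  (8B, 8-aligned); 24..28  mtime  (4B, 4-aligned); 28..32  -- tail padding (4B); sizeof = 32, alignof = 8
0..8  a  (8B, 1-aligned)
8..112  blocks  (104B, 1-aligned)

0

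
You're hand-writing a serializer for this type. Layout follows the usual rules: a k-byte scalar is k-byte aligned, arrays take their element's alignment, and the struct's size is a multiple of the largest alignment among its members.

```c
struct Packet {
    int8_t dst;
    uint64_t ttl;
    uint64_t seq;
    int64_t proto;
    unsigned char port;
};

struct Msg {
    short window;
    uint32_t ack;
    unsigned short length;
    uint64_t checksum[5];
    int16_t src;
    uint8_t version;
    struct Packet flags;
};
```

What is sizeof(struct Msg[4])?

Packet: dst at 0 (size 1, align 1) → ends 1; pad 7 to align 8 for ttl; ttl at 8 (size 8, align 8) → ends 16; seq at 16 (size 8, align 8) → ends 24; proto at 24 (size 8, align 8) → ends 32; port at 32 (size 1, align 1) → ends 33; tail pad 7 to reach multiple of 8; total 40 bytes, alignment 8
window at 0 (size 2, align 2) → ends 2
pad 2 to align 4 for ack
ack at 4 (size 4, align 4) → ends 8
length at 8 (size 2, align 2) → ends 10
pad 6 to align 8 for checksum
checksum at 16 (size 40, align 8) → ends 56
src at 56 (size 2, align 2) → ends 58
version at 58 (size 1, align 1) → ends 59
pad 5 to align 8 for flags
flags at 64 (size 40, align 8) → ends 104
total 104 bytes, alignment 8
array of 4: 4 × 104 = 416

416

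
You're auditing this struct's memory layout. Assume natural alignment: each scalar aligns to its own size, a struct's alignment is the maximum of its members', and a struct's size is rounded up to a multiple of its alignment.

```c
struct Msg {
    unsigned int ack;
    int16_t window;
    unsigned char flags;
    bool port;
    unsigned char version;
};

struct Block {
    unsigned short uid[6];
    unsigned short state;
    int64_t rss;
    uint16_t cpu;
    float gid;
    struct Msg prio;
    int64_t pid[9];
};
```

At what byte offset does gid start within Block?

Msg: ack at 0 (size 4, align 4) → ends 4; window at 4 (size 2, align 2) → ends 6; flags at 6 (size 1, align 1) → ends 7; port at 7 (size 1, align 1) → ends 8; version at 8 (size 1, align 1) → ends 9; tail pad 3 to reach multiple of 4; total 12 bytes, alignment 4
uid at 0 (size 12, align 2) → ends 12
state at 12 (size 2, align 2) → ends 14
pad 2 to align 8 for rss
rss at 16 (size 8, align 8) → ends 24
cpu at 24 (size 2, align 2) → ends 26
pad 2 to align 4 for gid
gid at 28 (size 4, align 4) → ends 32

28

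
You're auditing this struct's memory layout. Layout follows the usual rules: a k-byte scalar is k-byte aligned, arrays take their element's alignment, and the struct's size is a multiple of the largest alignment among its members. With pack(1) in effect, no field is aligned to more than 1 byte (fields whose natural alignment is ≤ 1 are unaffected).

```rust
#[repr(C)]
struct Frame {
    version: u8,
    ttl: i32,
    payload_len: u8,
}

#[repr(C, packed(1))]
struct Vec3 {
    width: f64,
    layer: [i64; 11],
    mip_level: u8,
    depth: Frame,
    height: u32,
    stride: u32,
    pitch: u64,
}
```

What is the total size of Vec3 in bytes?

125 bytes

Frame: version at 0 (size 1, align 1) → ends 1; pad 3 to align 4 for ttl; ttl at 4 (size 4, align 4) → ends 8; payload_len at 8 (size 1, align 1) → ends 9; tail pad 3 to reach multiple of 4; total 12 bytes, alignment 4
width at 0 (size 8, align 1) → ends 8
layer at 8 (size 88, align 1) → ends 96
mip_level at 96 (size 1, align 1) → ends 97
depth at 97 (size 12, align 1) → ends 109
height at 109 (size 4, align 1) → ends 113
stride at 113 (size 4, align 1) → ends 117
pitch at 117 (size 8, align 1) → ends 125
total 125 bytes, alignment 1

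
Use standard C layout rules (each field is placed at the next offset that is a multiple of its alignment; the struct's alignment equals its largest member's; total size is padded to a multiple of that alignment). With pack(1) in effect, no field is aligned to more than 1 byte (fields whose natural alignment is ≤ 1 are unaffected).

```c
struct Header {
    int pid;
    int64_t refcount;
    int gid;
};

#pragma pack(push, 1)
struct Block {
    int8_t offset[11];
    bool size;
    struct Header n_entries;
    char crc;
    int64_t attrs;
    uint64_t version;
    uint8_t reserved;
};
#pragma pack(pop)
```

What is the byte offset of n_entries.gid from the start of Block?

28

Header: @0: pid [4B, align 4] → 4; +4 pad (align 8); @8: refcount [8B, align 8] → 16; @16: gid [4B, align 4] → 20; +4 tail pad (align 8); size 24, align 8
@0: offset [11B, align 1] → 11
@11: size [1B, align 1] → 12
@12: n_entries [24B, align 1] → 36
within Header: gid at 16
12 + 16 = 28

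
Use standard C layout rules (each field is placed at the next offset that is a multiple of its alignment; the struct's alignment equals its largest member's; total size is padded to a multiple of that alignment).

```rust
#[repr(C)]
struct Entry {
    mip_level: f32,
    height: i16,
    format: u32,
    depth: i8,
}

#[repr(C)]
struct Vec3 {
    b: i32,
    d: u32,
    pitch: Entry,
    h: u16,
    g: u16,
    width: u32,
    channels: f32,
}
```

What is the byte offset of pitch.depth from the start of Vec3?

20

Entry: @0: mip_level [4B, align 4] → 4; @4: height [2B, align 2] → 6; +2 pad (align 4); @8: format [4B, align 4] → 12; @12: depth [1B, align 1] → 13; +3 tail pad (align 4); size 16, align 4
@0: b [4B, align 4] → 4
@4: d [4B, align 4] → 8
@8: pitch [16B, align 4] → 24
within Entry: depth at 12
8 + 12 = 20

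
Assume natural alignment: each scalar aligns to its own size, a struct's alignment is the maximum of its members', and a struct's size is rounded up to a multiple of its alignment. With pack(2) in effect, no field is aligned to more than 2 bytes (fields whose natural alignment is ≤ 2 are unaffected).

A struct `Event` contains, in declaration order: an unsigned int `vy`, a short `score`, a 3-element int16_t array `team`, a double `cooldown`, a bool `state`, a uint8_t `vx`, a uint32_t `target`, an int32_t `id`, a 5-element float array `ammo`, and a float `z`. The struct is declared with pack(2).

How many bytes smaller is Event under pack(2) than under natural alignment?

10

natural layout:
  @0: vy [4B, align 4] → 4
  @4: score [2B, align 2] → 6
  @6: team [6B, align 2] → 12
  +4 pad (align 8)
  @16: cooldown [8B, align 8] → 24
  @24: state [1B, align 1] → 25
  @25: vx [1B, align 1] → 26
  +2 pad (align 4)
  @28: target [4B, align 4] → 32
  @32: id [4B, align 4] → 36
  @36: ammo [20B, align 4] → 56
  @56: z [4B, align 4] → 60
  +4 tail pad (align 8)
  size 64, align 8
packed(2) layout:
  @0: vy [4B, align 2] → 4
  @4: score [2B, align 2] → 6
  @6: team [6B, align 2] → 12
  @12: cooldown [8B, align 2] → 20
  @20: state [1B, align 1] → 21
  @21: vx [1B, align 1] → 22
  @22: target [4B, align 2] → 26
  @26: id [4B, align 2] → 30
  @30: ammo [20B, align 2] → 50
  @50: z [4B, align 2] → 54
  size 54, align 2
64 − 54 = 10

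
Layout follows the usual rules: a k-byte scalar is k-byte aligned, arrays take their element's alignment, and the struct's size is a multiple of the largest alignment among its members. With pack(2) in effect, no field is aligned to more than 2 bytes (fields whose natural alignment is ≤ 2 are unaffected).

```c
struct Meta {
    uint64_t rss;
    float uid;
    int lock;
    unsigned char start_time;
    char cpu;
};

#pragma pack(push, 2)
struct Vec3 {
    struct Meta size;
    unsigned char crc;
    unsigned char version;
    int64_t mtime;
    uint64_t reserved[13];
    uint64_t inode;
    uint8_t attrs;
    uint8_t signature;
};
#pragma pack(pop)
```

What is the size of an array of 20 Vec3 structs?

2960

Meta: rss at 0 (size 8, align 8) → ends 8; uid at 8 (size 4, align 4) → ends 12; lock at 12 (size 4, align 4) → ends 16; start_time at 16 (size 1, align 1) → ends 17; cpu at 17 (size 1, align 1) → ends 18; tail pad 6 to reach multiple of 8; total 24 bytes, alignment 8
size at 0 (size 24, align 2) → ends 24
crc at 24 (size 1, align 1) → ends 25
version at 25 (size 1, align 1) → ends 26
mtime at 26 (size 8, align 2) → ends 34
reserved at 34 (size 104, align 2) → ends 138
inode at 138 (size 8, align 2) → ends 146
attrs at 146 (size 1, align 1) → ends 147
signature at 147 (size 1, align 1) → ends 148
total 148 bytes, alignment 2
array of 20: 20 × 148 = 2960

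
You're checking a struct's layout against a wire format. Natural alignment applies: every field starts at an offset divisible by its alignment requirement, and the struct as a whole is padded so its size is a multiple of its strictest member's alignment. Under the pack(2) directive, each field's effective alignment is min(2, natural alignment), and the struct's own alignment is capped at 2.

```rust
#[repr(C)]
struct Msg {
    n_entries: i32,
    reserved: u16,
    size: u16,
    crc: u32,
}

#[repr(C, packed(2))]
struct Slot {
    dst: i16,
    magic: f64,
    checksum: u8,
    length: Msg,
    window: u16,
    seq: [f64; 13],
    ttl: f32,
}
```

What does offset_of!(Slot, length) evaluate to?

Msg: 0..4  n_entries  (4B, 4-aligned); 4..6  reserved  (2B, 2-aligned); 6..8  size  (2B, 2-aligned); 8..12  crc  (4B, 4-aligned); sizeof = 12, alignof = 4
0..2  dst  (2B, 2-aligned)
2..10  magic  (8B, 2-aligned)
10..11  checksum  (1B, 1-aligned)
11..12  -- padding (1B)
12..24  length  (12B, 2-aligned)

12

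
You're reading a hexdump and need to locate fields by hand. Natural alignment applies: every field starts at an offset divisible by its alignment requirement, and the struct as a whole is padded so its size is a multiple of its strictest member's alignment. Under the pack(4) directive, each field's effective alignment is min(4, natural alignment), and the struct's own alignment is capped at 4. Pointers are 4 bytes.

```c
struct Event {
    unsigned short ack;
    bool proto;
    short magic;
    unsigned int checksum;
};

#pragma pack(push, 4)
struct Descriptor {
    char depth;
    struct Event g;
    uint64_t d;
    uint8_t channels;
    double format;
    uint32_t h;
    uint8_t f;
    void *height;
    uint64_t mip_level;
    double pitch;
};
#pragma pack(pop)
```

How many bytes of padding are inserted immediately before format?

3

Event: 0..2  ack  (2B, 2-aligned); 2..3  proto  (1B, 1-aligned); 3..4  -- padding (1B); 4..6  magic  (2B, 2-aligned); 6..8  -- padding (2B); 8..12  checksum  (4B, 4-aligned); sizeof = 12, alignof = 4
0..1  depth  (1B, 1-aligned)
1..4  -- padding (3B)
4..16  g  (12B, 4-aligned)
16..24  d  (8B, 4-aligned)
24..25  channels  (1B, 1-aligned)
25..28  -- padding (3B)
28..36  format  (8B, 4-aligned)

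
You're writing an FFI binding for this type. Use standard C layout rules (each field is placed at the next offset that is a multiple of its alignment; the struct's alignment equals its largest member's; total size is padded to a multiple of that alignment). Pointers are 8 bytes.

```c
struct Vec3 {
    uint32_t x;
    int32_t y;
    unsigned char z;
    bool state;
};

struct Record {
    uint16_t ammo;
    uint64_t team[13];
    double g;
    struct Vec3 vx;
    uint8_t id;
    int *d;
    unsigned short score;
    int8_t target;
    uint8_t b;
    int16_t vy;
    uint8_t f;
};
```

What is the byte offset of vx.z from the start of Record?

Vec3: 0..4  x  (4B, 4-aligned); 4..8  y  (4B, 4-aligned); 8..9  z  (1B, 1-aligned); 9..10  state  (1B, 1-aligned); 10..12  -- tail padding (2B); sizeof = 12, alignof = 4
0..2  ammo  (2B, 2-aligned)
2..8  -- padding (6B)
8..112  team  (104B, 8-aligned)
112..120  g  (8B, 8-aligned)
120..132  vx  (12B, 4-aligned)
within Vec3: z at 8
120 + 8 = 128

128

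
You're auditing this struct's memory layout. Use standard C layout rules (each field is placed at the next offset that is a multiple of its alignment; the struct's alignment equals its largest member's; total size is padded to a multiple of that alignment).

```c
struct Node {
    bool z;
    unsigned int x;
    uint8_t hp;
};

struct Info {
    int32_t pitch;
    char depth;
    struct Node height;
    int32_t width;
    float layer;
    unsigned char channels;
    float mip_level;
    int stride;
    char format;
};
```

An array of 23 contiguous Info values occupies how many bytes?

Node: z at 0 (size 1, align 1) → ends 1; pad 3 to align 4 for x; x at 4 (size 4, align 4) → ends 8; hp at 8 (size 1, align 1) → ends 9; tail pad 3 to reach multiple of 4; total 12 bytes, alignment 4
pitch at 0 (size 4, align 4) → ends 4
depth at 4 (size 1, align 1) → ends 5
pad 3 to align 4 for height
height at 8 (size 12, align 4) → ends 20
width at 20 (size 4, align 4) → ends 24
layer at 24 (size 4, align 4) → ends 28
channels at 28 (size 1, align 1) → ends 29
pad 3 to align 4 for mip_level
mip_level at 32 (size 4, align 4) → ends 36
stride at 36 (size 4, align 4) → ends 40
format at 40 (size 1, align 1) → ends 41
tail pad 3 to reach multiple of 4
total 44 bytes, alignment 4
array of 23: 23 × 44 = 1012

1012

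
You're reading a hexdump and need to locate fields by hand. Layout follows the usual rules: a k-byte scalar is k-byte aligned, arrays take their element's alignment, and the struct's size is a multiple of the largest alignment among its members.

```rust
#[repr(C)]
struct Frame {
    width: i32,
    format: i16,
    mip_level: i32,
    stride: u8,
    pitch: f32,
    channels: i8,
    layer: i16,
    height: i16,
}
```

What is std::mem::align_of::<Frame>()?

4

member alignments: width=4, format=2, mip_level=4, stride=1, pitch=4, channels=1, layer=2, height=2
max = 4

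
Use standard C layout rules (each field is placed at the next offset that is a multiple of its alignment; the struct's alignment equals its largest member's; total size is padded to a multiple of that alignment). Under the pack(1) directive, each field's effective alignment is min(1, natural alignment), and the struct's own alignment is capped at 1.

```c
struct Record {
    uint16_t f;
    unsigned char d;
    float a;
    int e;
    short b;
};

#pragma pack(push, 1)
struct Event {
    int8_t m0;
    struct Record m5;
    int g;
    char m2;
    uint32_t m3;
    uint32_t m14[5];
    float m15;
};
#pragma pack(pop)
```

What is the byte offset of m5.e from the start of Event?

Record: @0: f [2B, align 2] → 2; @2: d [1B, align 1] → 3; +1 pad (align 4); @4: a [4B, align 4] → 8; @8: e [4B, align 4] → 12; @12: b [2B, align 2] → 14; +2 tail pad (align 4); size 16, align 4
@0: m0 [1B, align 1] → 1
@1: m5 [16B, align 1] → 17
within Record: e at 8
1 + 8 = 9

9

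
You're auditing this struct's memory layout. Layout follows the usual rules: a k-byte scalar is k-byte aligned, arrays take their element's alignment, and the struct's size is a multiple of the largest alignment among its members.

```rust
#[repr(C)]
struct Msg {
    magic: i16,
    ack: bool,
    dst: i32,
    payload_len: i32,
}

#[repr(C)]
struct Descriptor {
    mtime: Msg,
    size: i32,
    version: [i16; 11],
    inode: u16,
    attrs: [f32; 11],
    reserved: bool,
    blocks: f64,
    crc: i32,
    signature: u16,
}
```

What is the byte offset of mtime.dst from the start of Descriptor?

Msg: @0: magic [2B, align 2] → 2; @2: ack [1B, align 1] → 3; +1 pad (align 4); @4: dst [4B, align 4] → 8; @8: payload_len [4B, align 4] → 12; size 12, align 4
@0: mtime [12B, align 4] → 12
within Msg: dst at 4
0 + 4 = 4

4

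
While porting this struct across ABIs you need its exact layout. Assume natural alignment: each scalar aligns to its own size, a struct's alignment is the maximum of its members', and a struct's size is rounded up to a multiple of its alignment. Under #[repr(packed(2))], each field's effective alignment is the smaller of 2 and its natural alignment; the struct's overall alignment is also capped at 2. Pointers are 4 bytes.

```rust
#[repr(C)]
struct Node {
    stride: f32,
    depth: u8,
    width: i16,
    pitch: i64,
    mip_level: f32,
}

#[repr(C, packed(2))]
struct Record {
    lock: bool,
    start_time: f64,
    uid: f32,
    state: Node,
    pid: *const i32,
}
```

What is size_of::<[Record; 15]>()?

630

Node: stride at 0 (size 4, align 4) → ends 4; depth at 4 (size 1, align 1) → ends 5; pad 1 to align 2 for width; width at 6 (size 2, align 2) → ends 8; pitch at 8 (size 8, align 8) → ends 16; mip_level at 16 (size 4, align 4) → ends 20; tail pad 4 to reach multiple of 8; total 24 bytes, alignment 8
lock at 0 (size 1, align 1) → ends 1
pad 1 to align 2 for start_time
start_time at 2 (size 8, align 2) → ends 10
uid at 10 (size 4, align 2) → ends 14
state at 14 (size 24, align 2) → ends 38
pid at 38 (size 4, align 2) → ends 42
total 42 bytes, alignment 2
array of 15: 15 × 42 = 630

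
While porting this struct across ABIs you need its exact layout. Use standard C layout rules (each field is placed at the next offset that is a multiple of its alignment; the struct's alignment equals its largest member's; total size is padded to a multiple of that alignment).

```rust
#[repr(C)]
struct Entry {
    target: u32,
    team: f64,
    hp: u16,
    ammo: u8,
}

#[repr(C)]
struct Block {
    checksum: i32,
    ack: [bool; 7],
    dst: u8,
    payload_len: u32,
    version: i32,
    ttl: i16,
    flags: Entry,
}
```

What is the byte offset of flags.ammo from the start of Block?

Entry: @0: target [4B, align 4] → 4; +4 pad (align 8); @8: team [8B, align 8] → 16; @16: hp [2B, align 2] → 18; @18: ammo [1B, align 1] → 19; +5 tail pad (align 8); size 24, align 8
@0: checksum [4B, align 4] → 4
@4: ack [7B, align 1] → 11
@11: dst [1B, align 1] → 12
@12: payload_len [4B, align 4] → 16
@16: version [4B, align 4] → 20
@20: ttl [2B, align 2] → 22
+2 pad (align 8)
@24: flags [24B, align 8] → 48
within Entry: ammo at 18
24 + 18 = 42

42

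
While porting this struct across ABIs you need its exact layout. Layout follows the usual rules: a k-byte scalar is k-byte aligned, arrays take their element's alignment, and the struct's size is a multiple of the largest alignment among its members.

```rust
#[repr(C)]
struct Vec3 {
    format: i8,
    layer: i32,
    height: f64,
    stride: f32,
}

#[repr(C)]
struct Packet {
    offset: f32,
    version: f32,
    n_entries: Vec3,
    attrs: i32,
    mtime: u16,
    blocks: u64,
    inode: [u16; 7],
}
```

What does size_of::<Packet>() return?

64

Vec3: @0: format [1B, align 1] → 1; +3 pad (align 4); @4: layer [4B, align 4] → 8; @8: height [8B, align 8] → 16; @16: stride [4B, align 4] → 20; +4 tail pad (align 8); size 24, align 8
@0: offset [4B, align 4] → 4
@4: version [4B, align 4] → 8
@8: n_entries [24B, align 8] → 32
@32: attrs [4B, align 4] → 36
@36: mtime [2B, align 2] → 38
+2 pad (align 8)
@40: blocks [8B, align 8] → 48
@48: inode [14B, align 2] → 62
+2 tail pad (align 8)
size 64, align 8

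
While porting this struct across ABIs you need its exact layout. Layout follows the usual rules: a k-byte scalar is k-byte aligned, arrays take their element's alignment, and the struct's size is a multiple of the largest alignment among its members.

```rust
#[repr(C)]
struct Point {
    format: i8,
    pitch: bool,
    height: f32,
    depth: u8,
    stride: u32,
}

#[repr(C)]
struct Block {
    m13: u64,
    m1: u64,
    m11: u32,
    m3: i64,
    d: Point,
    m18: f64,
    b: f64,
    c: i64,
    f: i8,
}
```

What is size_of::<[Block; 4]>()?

320

Point: 0..1  format  (1B, 1-aligned); 1..2  pitch  (1B, 1-aligned); 2..4  -- padding (2B); 4..8  height  (4B, 4-aligned); 8..9  depth  (1B, 1-aligned); 9..12  -- padding (3B); 12..16  stride  (4B, 4-aligned); sizeof = 16, alignof = 4
0..8  m13  (8B, 8-aligned)
8..16  m1  (8B, 8-aligned)
16..20  m11  (4B, 4-aligned)
20..24  -- padding (4B)
24..32  m3  (8B, 8-aligned)
32..48  d  (16B, 4-aligned)
48..56  m18  (8B, 8-aligned)
56..64  b  (8B, 8-aligned)
64..72  c  (8B, 8-aligned)
72..73  f  (1B, 1-aligned)
73..80  -- tail padding (7B)
sizeof = 80, alignof = 8
array of 4: 4 × 80 = 320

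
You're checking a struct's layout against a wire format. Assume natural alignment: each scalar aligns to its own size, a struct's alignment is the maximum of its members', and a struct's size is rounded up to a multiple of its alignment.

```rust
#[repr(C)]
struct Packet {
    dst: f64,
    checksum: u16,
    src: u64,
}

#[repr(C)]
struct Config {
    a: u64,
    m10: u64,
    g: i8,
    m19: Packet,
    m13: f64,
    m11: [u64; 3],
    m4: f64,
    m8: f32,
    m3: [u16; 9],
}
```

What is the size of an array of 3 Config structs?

336

Packet: @0: dst [8B, align 8] → 8; @8: checksum [2B, align 2] → 10; +6 pad (align 8); @16: src [8B, align 8] → 24; size 24, align 8
@0: a [8B, align 8] → 8
@8: m10 [8B, align 8] → 16
@16: g [1B, align 1] → 17
+7 pad (align 8)
@24: m19 [24B, align 8] → 48
@48: m13 [8B, align 8] → 56
@56: m11 [24B, align 8] → 80
@80: m4 [8B, align 8] → 88
@88: m8 [4B, align 4] → 92
@92: m3 [18B, align 2] → 110
+2 tail pad (align 8)
size 112, align 8
array of 3: 3 × 112 = 336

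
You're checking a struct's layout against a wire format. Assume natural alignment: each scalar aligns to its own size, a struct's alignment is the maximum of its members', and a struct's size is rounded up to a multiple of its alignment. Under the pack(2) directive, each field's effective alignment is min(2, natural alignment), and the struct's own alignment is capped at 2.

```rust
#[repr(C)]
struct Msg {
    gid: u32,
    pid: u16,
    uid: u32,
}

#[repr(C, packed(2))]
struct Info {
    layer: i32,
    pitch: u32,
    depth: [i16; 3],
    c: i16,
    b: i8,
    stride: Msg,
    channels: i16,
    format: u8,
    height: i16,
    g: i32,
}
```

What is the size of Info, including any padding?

40 bytes

Msg: gid at 0 (size 4, align 4) → ends 4; pid at 4 (size 2, align 2) → ends 6; pad 2 to align 4 for uid; uid at 8 (size 4, align 4) → ends 12; total 12 bytes, alignment 4
layer at 0 (size 4, align 2) → ends 4
pitch at 4 (size 4, align 2) → ends 8
depth at 8 (size 6, align 2) → ends 14
c at 14 (size 2, align 2) → ends 16
b at 16 (size 1, align 1) → ends 17
pad 1 to align 2 for stride
stride at 18 (size 12, align 2) → ends 30
channels at 30 (size 2, align 2) → ends 32
format at 32 (size 1, align 1) → ends 33
pad 1 to align 2 for height
height at 34 (size 2, align 2) → ends 36
g at 36 (size 4, align 2) → ends 40
total 40 bytes, alignment 2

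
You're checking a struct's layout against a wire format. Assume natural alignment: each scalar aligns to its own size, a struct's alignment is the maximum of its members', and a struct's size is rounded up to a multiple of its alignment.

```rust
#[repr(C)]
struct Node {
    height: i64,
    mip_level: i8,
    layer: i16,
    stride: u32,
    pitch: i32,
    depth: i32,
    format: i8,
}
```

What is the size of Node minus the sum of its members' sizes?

@0: height [8B, align 8] → 8
@8: mip_level [1B, align 1] → 9
+1 pad (align 2)
@10: layer [2B, align 2] → 12
@12: stride [4B, align 4] → 16
@16: pitch [4B, align 4] → 20
@20: depth [4B, align 4] → 24
@24: format [1B, align 1] → 25
+7 tail pad (align 8)
size 32, align 8
data bytes 24, size 32 → padding 8

8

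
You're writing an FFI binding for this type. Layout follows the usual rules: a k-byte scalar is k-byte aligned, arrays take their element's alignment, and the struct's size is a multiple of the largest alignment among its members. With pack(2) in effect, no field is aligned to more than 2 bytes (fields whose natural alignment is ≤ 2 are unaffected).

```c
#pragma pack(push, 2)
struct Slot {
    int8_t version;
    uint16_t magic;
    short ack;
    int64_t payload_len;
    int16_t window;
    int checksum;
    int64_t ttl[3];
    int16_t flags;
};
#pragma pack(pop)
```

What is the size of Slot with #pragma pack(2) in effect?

0..1  version  (1B, 1-aligned)
1..2  -- padding (1B)
2..4  magic  (2B, 2-aligned)
4..6  ack  (2B, 2-aligned)
6..14  payload_len  (8B, 2-aligned)
14..16  window  (2B, 2-aligned)
16..20  checksum  (4B, 2-aligned)
20..44  ttl  (24B, 2-aligned)
44..46  flags  (2B, 2-aligned)
sizeof = 46, alignof = 2

46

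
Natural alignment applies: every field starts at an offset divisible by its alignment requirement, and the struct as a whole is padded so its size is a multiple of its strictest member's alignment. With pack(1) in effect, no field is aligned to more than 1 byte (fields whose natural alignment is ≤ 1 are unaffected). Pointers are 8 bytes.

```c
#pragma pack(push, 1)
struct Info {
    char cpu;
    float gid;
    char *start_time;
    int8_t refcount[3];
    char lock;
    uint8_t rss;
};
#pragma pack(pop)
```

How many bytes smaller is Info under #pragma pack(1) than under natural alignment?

6

natural layout:
  cpu at 0 (size 1, align 1) → ends 1
  pad 3 to align 4 for gid
  gid at 4 (size 4, align 4) → ends 8
  start_time at 8 (size 8, align 8) → ends 16
  refcount at 16 (size 3, align 1) → ends 19
  lock at 19 (size 1, align 1) → ends 20
  rss at 20 (size 1, align 1) → ends 21
  tail pad 3 to reach multiple of 8
  total 24 bytes, alignment 8
packed(1) layout:
  cpu at 0 (size 1, align 1) → ends 1
  gid at 1 (size 4, align 1) → ends 5
  start_time at 5 (size 8, align 1) → ends 13
  refcount at 13 (size 3, align 1) → ends 16
  lock at 16 (size 1, align 1) → ends 17
  rss at 17 (size 1, align 1) → ends 18
  total 18 bytes, alignment 1
24 − 18 = 6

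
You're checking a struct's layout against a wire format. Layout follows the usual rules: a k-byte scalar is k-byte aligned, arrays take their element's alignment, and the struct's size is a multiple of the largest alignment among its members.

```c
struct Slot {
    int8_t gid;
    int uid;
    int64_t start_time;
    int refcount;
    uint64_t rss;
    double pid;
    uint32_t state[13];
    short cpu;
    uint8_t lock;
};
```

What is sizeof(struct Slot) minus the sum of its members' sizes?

@0: gid [1B, align 1] → 1
+3 pad (align 4)
@4: uid [4B, align 4] → 8
@8: start_time [8B, align 8] → 16
@16: refcount [4B, align 4] → 20
+4 pad (align 8)
@24: rss [8B, align 8] → 32
@32: pid [8B, align 8] → 40
@40: state [52B, align 4] → 92
@92: cpu [2B, align 2] → 94
@94: lock [1B, align 1] → 95
+1 tail pad (align 8)
size 96, align 8
data bytes 88, size 96 → padding 8

8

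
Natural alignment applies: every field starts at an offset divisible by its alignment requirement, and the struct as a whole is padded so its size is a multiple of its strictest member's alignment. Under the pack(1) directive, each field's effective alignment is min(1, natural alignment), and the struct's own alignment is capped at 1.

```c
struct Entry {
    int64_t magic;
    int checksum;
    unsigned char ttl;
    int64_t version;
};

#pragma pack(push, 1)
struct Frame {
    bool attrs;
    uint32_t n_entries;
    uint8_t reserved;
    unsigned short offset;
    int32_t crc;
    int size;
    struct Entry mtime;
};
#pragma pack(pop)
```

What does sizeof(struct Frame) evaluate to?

40 bytes

Entry: magic at 0 (size 8, align 8) → ends 8; checksum at 8 (size 4, align 4) → ends 12; ttl at 12 (size 1, align 1) → ends 13; pad 3 to align 8 for version; version at 16 (size 8, align 8) → ends 24; total 24 bytes, alignment 8
attrs at 0 (size 1, align 1) → ends 1
n_entries at 1 (size 4, align 1) → ends 5
reserved at 5 (size 1, align 1) → ends 6
offset at 6 (size 2, align 1) → ends 8
crc at 8 (size 4, align 1) → ends 12
size at 12 (size 4, align 1) → ends 16
mtime at 16 (size 24, align 1) → ends 40
total 40 bytes, alignment 1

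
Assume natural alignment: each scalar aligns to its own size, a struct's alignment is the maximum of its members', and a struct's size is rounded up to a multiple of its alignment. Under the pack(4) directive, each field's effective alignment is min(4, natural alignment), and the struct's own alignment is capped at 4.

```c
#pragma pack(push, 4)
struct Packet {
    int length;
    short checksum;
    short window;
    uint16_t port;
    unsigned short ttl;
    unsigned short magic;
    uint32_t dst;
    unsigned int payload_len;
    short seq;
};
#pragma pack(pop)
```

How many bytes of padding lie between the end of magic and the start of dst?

2

length at 0 (size 4, align 4) → ends 4
checksum at 4 (size 2, align 2) → ends 6
window at 6 (size 2, align 2) → ends 8
port at 8 (size 2, align 2) → ends 10
ttl at 10 (size 2, align 2) → ends 12
magic at 12 (size 2, align 2) → ends 14
pad 2 to align 4 for dst
dst at 16 (size 4, align 4) → ends 20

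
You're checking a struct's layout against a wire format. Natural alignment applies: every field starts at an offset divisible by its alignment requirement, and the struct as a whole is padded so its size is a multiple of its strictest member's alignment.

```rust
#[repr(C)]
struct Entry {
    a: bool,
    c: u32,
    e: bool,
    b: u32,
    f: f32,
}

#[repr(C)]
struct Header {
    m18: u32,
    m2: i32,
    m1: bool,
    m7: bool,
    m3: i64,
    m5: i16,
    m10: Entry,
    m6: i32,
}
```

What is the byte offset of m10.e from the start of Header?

36

Entry: a at 0 (size 1, align 1) → ends 1; pad 3 to align 4 for c; c at 4 (size 4, align 4) → ends 8; e at 8 (size 1, align 1) → ends 9; pad 3 to align 4 for b; b at 12 (size 4, align 4) → ends 16; f at 16 (size 4, align 4) → ends 20; total 20 bytes, alignment 4
m18 at 0 (size 4, align 4) → ends 4
m2 at 4 (size 4, align 4) → ends 8
m1 at 8 (size 1, align 1) → ends 9
m7 at 9 (size 1, align 1) → ends 10
pad 6 to align 8 for m3
m3 at 16 (size 8, align 8) → ends 24
m5 at 24 (size 2, align 2) → ends 26
pad 2 to align 4 for m10
m10 at 28 (size 20, align 4) → ends 48
within Entry: e at 8
28 + 8 = 36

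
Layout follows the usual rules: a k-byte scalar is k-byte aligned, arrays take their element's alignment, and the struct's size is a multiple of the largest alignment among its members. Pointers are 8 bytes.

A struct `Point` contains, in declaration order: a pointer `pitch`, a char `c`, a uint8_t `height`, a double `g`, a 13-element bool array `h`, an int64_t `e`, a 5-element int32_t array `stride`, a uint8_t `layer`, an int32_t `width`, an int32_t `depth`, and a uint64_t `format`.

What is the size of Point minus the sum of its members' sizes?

12

pitch at 0 (size 8, align 8) → ends 8
c at 8 (size 1, align 1) → ends 9
height at 9 (size 1, align 1) → ends 10
pad 6 to align 8 for g
g at 16 (size 8, align 8) → ends 24
h at 24 (size 13, align 1) → ends 37
pad 3 to align 8 for e
e at 40 (size 8, align 8) → ends 48
stride at 48 (size 20, align 4) → ends 68
layer at 68 (size 1, align 1) → ends 69
pad 3 to align 4 for width
width at 72 (size 4, align 4) → ends 76
depth at 76 (size 4, align 4) → ends 80
format at 80 (size 8, align 8) → ends 88
total 88 bytes, alignment 8
data bytes 76, size 88 → padding 12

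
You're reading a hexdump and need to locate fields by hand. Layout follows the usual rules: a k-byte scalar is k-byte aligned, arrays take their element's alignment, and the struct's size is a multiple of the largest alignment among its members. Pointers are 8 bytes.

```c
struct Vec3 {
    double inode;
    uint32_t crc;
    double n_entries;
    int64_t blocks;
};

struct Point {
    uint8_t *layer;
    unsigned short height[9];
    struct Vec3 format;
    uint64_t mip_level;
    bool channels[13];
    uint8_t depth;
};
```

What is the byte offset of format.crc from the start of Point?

40

Vec3: @0: inode [8B, align 8] → 8; @8: crc [4B, align 4] → 12; +4 pad (align 8); @16: n_entries [8B, align 8] → 24; @24: blocks [8B, align 8] → 32; size 32, align 8
@0: layer [8B, align 8] → 8
@8: height [18B, align 2] → 26
+6 pad (align 8)
@32: format [32B, align 8] → 64
within Vec3: crc at 8
32 + 8 = 40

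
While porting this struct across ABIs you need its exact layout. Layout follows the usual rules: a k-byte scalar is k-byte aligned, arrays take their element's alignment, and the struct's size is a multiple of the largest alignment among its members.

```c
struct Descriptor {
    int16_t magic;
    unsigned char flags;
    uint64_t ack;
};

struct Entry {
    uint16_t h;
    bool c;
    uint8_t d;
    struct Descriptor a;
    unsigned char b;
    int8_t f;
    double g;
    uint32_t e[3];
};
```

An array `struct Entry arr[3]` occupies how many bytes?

168

Descriptor: magic at 0 (size 2, align 2) → ends 2; flags at 2 (size 1, align 1) → ends 3; pad 5 to align 8 for ack; ack at 8 (size 8, align 8) → ends 16; total 16 bytes, alignment 8
h at 0 (size 2, align 2) → ends 2
c at 2 (size 1, align 1) → ends 3
d at 3 (size 1, align 1) → ends 4
pad 4 to align 8 for a
a at 8 (size 16, align 8) → ends 24
b at 24 (size 1, align 1) → ends 25
f at 25 (size 1, align 1) → ends 26
pad 6 to align 8 for g
g at 32 (size 8, align 8) → ends 40
e at 40 (size 12, align 4) → ends 52
tail pad 4 to reach multiple of 8
total 56 bytes, alignment 8
array of 3: 3 × 56 = 168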